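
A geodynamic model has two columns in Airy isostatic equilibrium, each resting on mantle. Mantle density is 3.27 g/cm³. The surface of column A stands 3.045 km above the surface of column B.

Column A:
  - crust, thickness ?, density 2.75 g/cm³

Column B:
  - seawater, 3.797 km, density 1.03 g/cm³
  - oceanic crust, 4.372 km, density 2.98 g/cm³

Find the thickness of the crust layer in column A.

Take the compensation level at the base of the deeper column (depth z_c below the surface of column A) and equate Σ ρ_i t_i down to z_c; mantle fills any gap and the z_c terms cancel.
Column A: x×2.75 + (z_c − 0 − x)×3.27
Column B: 3.045×0 + 3.797×1.03 + 4.372×2.98 + (z_c − 3.045 − 8.169)×3.27
The z_c×3.27 term appears on both sides and cancels. Collect the known terms of each column as K = Σ(ρt)_known − 3.27 × (depth of known layers): K_A = 0 − 3.27×0 = 0; K_B = 16.93947 − 3.27×(3.045 + 8.169) = −19.73031.
Balance: K_A − x×(3.27 − 2.75) = K_B, so x = (K_A − K_B)/(3.27 − 2.75) = 19.7303/0.52 = 37.9 km.

37.9 km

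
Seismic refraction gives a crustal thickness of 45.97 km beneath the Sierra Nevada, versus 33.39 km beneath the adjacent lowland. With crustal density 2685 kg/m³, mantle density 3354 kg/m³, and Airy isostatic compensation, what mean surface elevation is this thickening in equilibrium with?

2.51 km

Excess crust Δ = 45.97 km − 33.39 km = 12.58 km, split between elevation h and root r with h + r = Δ.
Airy balance ρ_c h = (ρ_m − ρ_c) r gives r = h ρ_c/(ρ_m − ρ_c), so h (1 + ρ_c/(ρ_m − ρ_c)) = Δ, i.e. h = Δ (ρ_m − ρ_c)/ρ_m.
h = 12.58 km × 669/3354 = 2.51 km.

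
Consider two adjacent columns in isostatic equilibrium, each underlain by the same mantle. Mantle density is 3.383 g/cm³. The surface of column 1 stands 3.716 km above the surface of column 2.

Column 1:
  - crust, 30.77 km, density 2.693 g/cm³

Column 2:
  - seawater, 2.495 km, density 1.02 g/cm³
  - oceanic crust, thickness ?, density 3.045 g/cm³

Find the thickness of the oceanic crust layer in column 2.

8.18 km

Take the compensation level at the base of the deeper column (depth z_c below the surface of column 1) and equate Σ ρ_i t_i down to z_c; mantle fills any gap and the z_c terms cancel.
Column 1: 30.77×2.693 + (z_c − 30.77)×3.383
Column 2: 3.716×0 + 2.495×1.02 + x×3.045 + (z_c − 3.716 − 2.495 − x)×3.383
The z_c×3.383 term appears on both sides and cancels. Collect the known terms of each column as K = Σ(ρt)_known − 3.383 × (depth of known layers): K_1 = 82.86361 − 3.383×30.77 = −21.2313; K_2 = 2.5449 − 3.383×(3.716 + 2.495) = −18.466913.
Balance: K_1 = K_2 − x×(3.383 − 3.045), so x = (K_2 − K_1)/(3.383 − 3.045) = 2.76439/0.338 = 8.18 km.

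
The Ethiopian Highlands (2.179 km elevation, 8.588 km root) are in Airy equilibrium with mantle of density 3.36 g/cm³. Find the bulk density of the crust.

ρ_c h = (ρ_m − ρ_c) r → ρ_c (h + r) = ρ_m r → ρ_c = ρ_m r / (h + r).
ρ_c = 3.36 × 8.588 km / (2.179 km + 8.588 km) = 2.68 g/cm³.

2.68 g/cm³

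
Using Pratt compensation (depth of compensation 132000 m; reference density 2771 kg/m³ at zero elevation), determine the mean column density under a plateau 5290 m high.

Pratt balance: ρ_ref D = ρ (D + h).
ρ = ρ_ref D/(D + h) = 2771 × 132000 m/(132000 m + 5290 m) = 2660 kg/m³.

2660 kg/m³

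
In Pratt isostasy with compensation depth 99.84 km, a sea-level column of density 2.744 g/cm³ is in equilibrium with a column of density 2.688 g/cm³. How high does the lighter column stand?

2.08 km

ρ_ref D = ρ (D + h) → h = D (ρ_ref − ρ)/ρ.
h = 99.84 km × (2.744 − 2.688)/2.688 = 2.08 km.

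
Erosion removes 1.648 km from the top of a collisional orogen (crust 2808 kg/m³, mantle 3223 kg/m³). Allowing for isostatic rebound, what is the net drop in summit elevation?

0.212 km

Rebound u = e ρ_c/ρ_m = 1.648 km × 2808/3223 = 1.436 km.
Net surface drop = e − u = 1.648 km − 1.436 km = e (ρ_m − ρ_c)/ρ_m = 0.212 km.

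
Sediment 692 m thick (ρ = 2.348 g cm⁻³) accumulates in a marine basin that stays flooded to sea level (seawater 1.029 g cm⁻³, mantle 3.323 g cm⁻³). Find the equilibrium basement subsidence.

398 m

Submarine loading: the sediment displaces seawater, and the subsidence is in turn flooded, so s (ρ_m − ρ_w) = t (ρ_sed − ρ_w).
s = 692 m × (2.348 − 1.029) / (3.323 − 1.029) = 398 m.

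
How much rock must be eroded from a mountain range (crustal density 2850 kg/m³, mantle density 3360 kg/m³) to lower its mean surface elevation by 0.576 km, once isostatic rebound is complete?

Net drop Δ = e − u = e − e ρ_c/ρ_m = e (ρ_m − ρ_c)/ρ_m.
e = Δ ρ_m/(ρ_m − ρ_c) = 0.576 km × 3360/510 = 3.79 km.

3.79 km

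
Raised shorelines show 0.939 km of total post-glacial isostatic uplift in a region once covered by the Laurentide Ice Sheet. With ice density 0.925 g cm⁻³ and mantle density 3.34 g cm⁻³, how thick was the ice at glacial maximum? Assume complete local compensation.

u = t ρ_ice/ρ_m → t = u ρ_m/ρ_ice = 0.939 km × 3.34/0.925 = 3.39 km.

3.39 km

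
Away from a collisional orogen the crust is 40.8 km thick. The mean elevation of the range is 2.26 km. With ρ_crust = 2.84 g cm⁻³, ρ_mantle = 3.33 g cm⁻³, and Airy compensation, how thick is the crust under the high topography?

Root depth r = h ρ_c / (ρ_m − ρ_c) = 2.26 km × 2.84 / 0.49 = 13.1 km.
Total thickness = T + h + r = 40.8 km + 2.26 km + 13.1 km = 56.2 km.

56.2 km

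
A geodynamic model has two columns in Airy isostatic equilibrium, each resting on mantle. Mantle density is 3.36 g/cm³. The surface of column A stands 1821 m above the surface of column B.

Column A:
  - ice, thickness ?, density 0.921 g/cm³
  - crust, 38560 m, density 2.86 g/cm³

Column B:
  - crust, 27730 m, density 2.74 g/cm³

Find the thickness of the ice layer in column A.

1650 m

Take the compensation level at the base of the deeper column (depth z_c below the surface of column A) and equate Σ ρ_i t_i down to z_c; mantle fills any gap and the z_c terms cancel.
Column A: x×0.921 + 38560×2.86 + (z_c − 38560 − x)×3.36
Column B: 1821×0 + 27730×2.74 + (z_c − 1821 − 27730)×3.36
The z_c×3.36 term appears on both sides and cancels. Collect the known terms of each column as K = Σ(ρt)_known − 3.36 × (depth of known layers): K_A = 110281.6 − 3.36×38560 = −19280; K_B = 75980.2 − 3.36×(1821 + 27730) = −23311.16.
Balance: K_A − x×(3.36 − 0.921) = K_B, so x = (K_A − K_B)/(3.36 − 0.921) = 4031.16/2.439 = 1650 m.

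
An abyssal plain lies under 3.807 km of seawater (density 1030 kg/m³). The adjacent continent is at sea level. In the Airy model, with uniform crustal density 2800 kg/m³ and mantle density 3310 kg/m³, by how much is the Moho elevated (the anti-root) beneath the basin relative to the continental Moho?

In Airy isostatic equilibrium: replacing crust with seawater at the top is compensated by replacing crust with mantle at the base: d (ρ_c − ρ_w) = a (ρ_m − ρ_c).
a = d (ρ_c − ρ_w)/(ρ_m − ρ_c) = 3.807 km × 1770/510 = 13.2 km.

13.2 km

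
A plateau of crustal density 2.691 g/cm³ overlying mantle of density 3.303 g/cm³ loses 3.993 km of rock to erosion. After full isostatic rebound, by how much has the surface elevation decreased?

Rebound u = e ρ_c/ρ_m = 3.993 km × 2.691/3.303 = 3.253 km.
Net surface drop = e − u = 3.993 km − 3.253 km = e (ρ_m − ρ_c)/ρ_m = 0.74 km.

0.74 km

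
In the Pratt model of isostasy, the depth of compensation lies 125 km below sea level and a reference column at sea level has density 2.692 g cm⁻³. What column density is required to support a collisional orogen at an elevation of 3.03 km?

Pratt balance: ρ_ref D = ρ (D + h).
ρ = ρ_ref D/(D + h) = 2.692 × 125 km/(125 km + 3.03 km) = 2.63 g cm⁻³.

2.63 g cm⁻³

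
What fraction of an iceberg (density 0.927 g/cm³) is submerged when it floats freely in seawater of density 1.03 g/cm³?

Submerged fraction = ρ_obj/ρ_fluid = 0.927/1.03 = 0.9.

0.9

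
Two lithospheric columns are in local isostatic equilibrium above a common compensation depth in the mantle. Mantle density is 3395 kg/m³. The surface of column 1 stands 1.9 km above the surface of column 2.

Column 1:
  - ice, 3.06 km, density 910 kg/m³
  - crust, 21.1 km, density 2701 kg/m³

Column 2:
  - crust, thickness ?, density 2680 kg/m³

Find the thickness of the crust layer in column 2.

Take the compensation level at the base of the deeper column (depth z_c below the surface of column 1) and equate Σ ρ_i t_i down to z_c; mantle fills any gap and the z_c terms cancel.
Column 1: 3.06×910 + 21.1×2701 + (z_c − 24.16)×3395
Column 2: 1.9×0 + x×2680 + (z_c − 1.9 − 0 − x)×3395
The z_c×3395 term appears on both sides and cancels. Collect the known terms of each column as K = Σ(ρt)_known − 3395 × (depth of known layers): K_1 = 59775.7 − 3395×24.16 = −22247.5; K_2 = 0 − 3395×(1.9 + 0) = −6450.5.
Balance: K_1 = K_2 − x×(3395 − 2680), so x = (K_2 − K_1)/(3395 − 2680) = 15797/715 = 22.1 km.

22.1 km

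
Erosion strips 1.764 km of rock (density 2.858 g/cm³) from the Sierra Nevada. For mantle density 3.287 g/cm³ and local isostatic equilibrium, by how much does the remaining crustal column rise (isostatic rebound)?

Unloading: uplift u = e ρ_c/ρ_m = 1.764 km × 2.858/3.287 = 1.53 km.

1.53 km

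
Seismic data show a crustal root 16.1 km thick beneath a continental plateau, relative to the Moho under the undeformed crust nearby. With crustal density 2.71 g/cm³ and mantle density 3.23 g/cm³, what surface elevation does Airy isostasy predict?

Isostatic balance requires: ρ_c h = (ρ_m − ρ_c) r.
h = r (ρ_m − ρ_c) / ρ_c = 16.1 km × (3.23 − 2.71) / 2.71 = 3.09 km.

3.09 km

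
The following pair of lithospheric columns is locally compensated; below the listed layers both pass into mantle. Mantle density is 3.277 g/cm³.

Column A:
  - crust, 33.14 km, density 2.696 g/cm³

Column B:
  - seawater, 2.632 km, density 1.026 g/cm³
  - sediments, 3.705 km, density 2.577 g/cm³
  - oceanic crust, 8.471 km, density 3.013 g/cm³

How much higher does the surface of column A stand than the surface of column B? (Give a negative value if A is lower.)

For any compensation level in the mantle, the mantle terms cancel and isostasy reduces to e = (Σt_A − Σt_B) − (Σ(ρt)_A − Σ(ρt)_B) / ρ_m.
Σt_A = 33.14 km; Σt_B = 14.808 km; Σ(ρt)_A = 89.34544; Σ(ρt)_B = 37.77134 (in km·g/cm³).
e = (33.14 − 14.808) − (89.34544 − 37.77134) / 3.277 = 2.59 km.

2.59 km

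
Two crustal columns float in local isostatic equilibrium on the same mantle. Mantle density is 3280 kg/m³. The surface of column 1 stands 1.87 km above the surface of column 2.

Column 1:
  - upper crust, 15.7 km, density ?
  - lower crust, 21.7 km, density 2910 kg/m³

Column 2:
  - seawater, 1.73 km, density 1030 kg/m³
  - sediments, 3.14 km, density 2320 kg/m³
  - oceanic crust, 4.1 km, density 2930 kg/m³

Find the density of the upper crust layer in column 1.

Take the compensation level at the base of the deeper column (depth z_c below the surface of column 1) and equate Σ ρ_i t_i down to z_c; mantle fills any gap and the z_c terms cancel.
Column 1: 15.7×ρ + 21.7×2910 + (z_c − 37.4)×3280
Column 2: 1.87×0 + 1.73×1030 + 3.14×2320 + 4.1×2930 + (z_c − 1.87 − 8.97)×3280
The z_c×3280 term appears on both sides and cancels. Collect the known terms of each column as K = Σ(ρt)_known − 3280 × (depth of known layers): K_1 = 63147 − 3280×37.4 = −59525; K_2 = 21079.7 − 3280×(1.87 + 8.97) = −14475.5.
Balance: K_1 + 15.7×ρ = K_2, so ρ = (K_2 − K_1)/15.7 = 45049.5/15.7 = 2870 kg/m³.

2870 kg/m³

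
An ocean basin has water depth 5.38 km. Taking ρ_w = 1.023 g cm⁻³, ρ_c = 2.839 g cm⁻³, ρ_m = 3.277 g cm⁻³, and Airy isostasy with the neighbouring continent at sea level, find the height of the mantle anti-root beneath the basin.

In Airy isostatic equilibrium: replacing crust with seawater at the top is compensated by replacing crust with mantle at the base: d (ρ_c − ρ_w) = a (ρ_m − ρ_c).
a = d (ρ_c − ρ_w)/(ρ_m − ρ_c) = 5.38 km × 1.816/0.438 = 22.3 km.

22.3 km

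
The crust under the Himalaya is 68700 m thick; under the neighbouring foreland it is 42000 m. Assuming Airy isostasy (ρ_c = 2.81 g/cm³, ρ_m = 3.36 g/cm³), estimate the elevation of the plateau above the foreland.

Excess crust Δ = 68700 m − 42000 m = 26700 m, split between elevation h and root r with h + r = Δ.
Airy balance ρ_c h = (ρ_m − ρ_c) r gives r = h ρ_c/(ρ_m − ρ_c), so h (1 + ρ_c/(ρ_m − ρ_c)) = Δ, i.e. h = Δ (ρ_m − ρ_c)/ρ_m.
h = 26700 m × 0.55/3.36 = 4370 m.

4370 m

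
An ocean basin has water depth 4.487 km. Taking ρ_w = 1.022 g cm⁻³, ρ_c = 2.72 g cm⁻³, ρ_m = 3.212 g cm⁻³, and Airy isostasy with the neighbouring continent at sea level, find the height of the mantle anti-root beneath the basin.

By Archimedes' principle applied to the lithosphere: replacing crust with seawater at the top is compensated by replacing crust with mantle at the base: d (ρ_c − ρ_w) = a (ρ_m − ρ_c).
a = d (ρ_c − ρ_w)/(ρ_m − ρ_c) = 4.487 km × 1.698/0.492 = 15.5 km.

15.5 km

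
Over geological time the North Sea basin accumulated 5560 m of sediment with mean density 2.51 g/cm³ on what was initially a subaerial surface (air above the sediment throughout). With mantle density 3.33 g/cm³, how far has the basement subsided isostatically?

Subaerial load: s = t ρ_sed / ρ_m = 5560 m × 2.51/3.33 = 4190 m.

4190 m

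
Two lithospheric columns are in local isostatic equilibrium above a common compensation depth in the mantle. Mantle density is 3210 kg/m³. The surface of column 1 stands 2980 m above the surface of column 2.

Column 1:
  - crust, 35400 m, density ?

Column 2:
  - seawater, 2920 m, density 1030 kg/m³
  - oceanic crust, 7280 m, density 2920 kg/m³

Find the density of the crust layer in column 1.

2700 kg/m³

Take the compensation level at the base of the deeper column (depth z_c below the surface of column 1) and equate Σ ρ_i t_i down to z_c; mantle fills any gap and the z_c terms cancel.
Column 1: 35400×ρ + (z_c − 35400)×3210
Column 2: 2980×0 + 2920×1030 + 7280×2920 + (z_c − 2980 − 10200)×3210
The z_c×3210 term appears on both sides and cancels. Collect the known terms of each column as K = Σ(ρt)_known − 3210 × (depth of known layers): K_1 = 0 − 3210×35400 = −113634000; K_2 = 24265200 − 3210×(2980 + 10200) = −18042600.
Balance: K_1 + 35400×ρ = K_2, so ρ = (K_2 − K_1)/35400 = 95591400/35400 = 2700 kg/m³.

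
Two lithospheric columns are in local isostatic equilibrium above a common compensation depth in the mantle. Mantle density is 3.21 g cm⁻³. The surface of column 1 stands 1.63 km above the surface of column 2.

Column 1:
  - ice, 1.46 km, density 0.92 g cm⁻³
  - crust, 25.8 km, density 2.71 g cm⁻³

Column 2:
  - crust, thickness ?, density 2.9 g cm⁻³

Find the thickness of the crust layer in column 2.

Take the compensation level at the base of the deeper column (depth z_c below the surface of column 1) and equate Σ ρ_i t_i down to z_c; mantle fills any gap and the z_c terms cancel.
Column 1: 1.46×0.92 + 25.8×2.71 + (z_c − 27.26)×3.21
Column 2: 1.63×0 + x×2.9 + (z_c − 1.63 − 0 − x)×3.21
The z_c×3.21 term appears on both sides and cancels. Collect the known terms of each column as K = Σ(ρt)_known − 3.21 × (depth of known layers): K_1 = 71.2612 − 3.21×27.26 = −16.2434; K_2 = 0 − 3.21×(1.63 + 0) = −5.2323.
Balance: K_1 = K_2 − x×(3.21 − 2.9), so x = (K_2 − K_1)/(3.21 − 2.9) = 11.0111/0.31 = 35.5 km.

35.5 km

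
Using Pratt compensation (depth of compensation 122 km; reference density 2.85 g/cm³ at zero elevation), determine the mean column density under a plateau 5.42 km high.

2.73 g/cm³

Pratt balance: ρ_ref D = ρ (D + h).
ρ = ρ_ref D/(D + h) = 2.85 × 122 km/(122 km + 5.42 km) = 2.73 g/cm³.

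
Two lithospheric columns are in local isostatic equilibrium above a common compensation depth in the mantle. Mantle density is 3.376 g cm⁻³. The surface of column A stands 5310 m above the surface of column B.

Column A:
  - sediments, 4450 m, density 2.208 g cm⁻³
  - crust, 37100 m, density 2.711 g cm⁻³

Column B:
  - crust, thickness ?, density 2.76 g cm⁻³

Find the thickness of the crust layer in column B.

Take the compensation level at the base of the deeper column (depth z_c below the surface of column A) and equate Σ ρ_i t_i down to z_c; mantle fills any gap and the z_c terms cancel.
Column A: 4450×2.208 + 37100×2.711 + (z_c − 41550)×3.376
Column B: 5310×0 + x×2.76 + (z_c − 5310 − 0 − x)×3.376
The z_c×3.376 term appears on both sides and cancels. Collect the known terms of each column as K = Σ(ρt)_known − 3.376 × (depth of known layers): K_A = 110403.7 − 3.376×41550 = −29869.1; K_B = 0 − 3.376×(5310 + 0) = −17926.56.
Balance: K_A = K_B − x×(3.376 − 2.76), so x = (K_B − K_A)/(3.376 − 2.76) = 11942.5/0.616 = 19400 m.

19400 m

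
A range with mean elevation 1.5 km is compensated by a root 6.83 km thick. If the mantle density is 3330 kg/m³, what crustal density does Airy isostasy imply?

2730 kg/m³

ρ_c h = (ρ_m − ρ_c) r → ρ_c (h + r) = ρ_m r → ρ_c = ρ_m r / (h + r).
ρ_c = 3330 × 6.83 km / (1.5 km + 6.83 km) = 2730 kg/m³.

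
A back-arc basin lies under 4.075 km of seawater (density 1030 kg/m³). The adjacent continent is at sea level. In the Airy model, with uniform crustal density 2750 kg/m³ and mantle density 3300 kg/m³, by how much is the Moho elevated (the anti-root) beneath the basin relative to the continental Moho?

Balancing pressure at the compensation depth: replacing crust with seawater at the top is compensated by replacing crust with mantle at the base: d (ρ_c − ρ_w) = a (ρ_m − ρ_c).
a = d (ρ_c − ρ_w)/(ρ_m − ρ_c) = 4.075 km × 1720/550 = 12.7 km.

12.7 km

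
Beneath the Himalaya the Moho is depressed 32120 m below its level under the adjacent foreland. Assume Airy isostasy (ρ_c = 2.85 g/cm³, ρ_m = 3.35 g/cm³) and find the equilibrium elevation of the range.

5640 m

In Airy isostatic equilibrium: ρ_c h = (ρ_m − ρ_c) r.
h = r (ρ_m − ρ_c) / ρ_c = 32120 m × (3.35 − 2.85) / 2.85 = 5640 m.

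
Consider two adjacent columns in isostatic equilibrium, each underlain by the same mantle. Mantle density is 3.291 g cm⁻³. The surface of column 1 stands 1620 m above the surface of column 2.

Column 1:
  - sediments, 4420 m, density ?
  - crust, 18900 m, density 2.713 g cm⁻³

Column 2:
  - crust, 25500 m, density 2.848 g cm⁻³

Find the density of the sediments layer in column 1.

Take the compensation level at the base of the deeper column (depth z_c below the surface of column 1) and equate Σ ρ_i t_i down to z_c; mantle fills any gap and the z_c terms cancel.
Column 1: 4420×ρ + 18900×2.713 + (z_c − 23320)×3.291
Column 2: 1620×0 + 25500×2.848 + (z_c − 1620 − 25500)×3.291
The z_c×3.291 term appears on both sides and cancels. Collect the known terms of each column as K = Σ(ρt)_known − 3.291 × (depth of known layers): K_1 = 51275.7 − 3.291×23320 = −25470.42; K_2 = 72624 − 3.291×(1620 + 25500) = −16627.92.
Balance: K_1 + 4420×ρ = K_2, so ρ = (K_2 − K_1)/4420 = 8842.5/4420 = 2 g cm⁻³.

2 g cm⁻³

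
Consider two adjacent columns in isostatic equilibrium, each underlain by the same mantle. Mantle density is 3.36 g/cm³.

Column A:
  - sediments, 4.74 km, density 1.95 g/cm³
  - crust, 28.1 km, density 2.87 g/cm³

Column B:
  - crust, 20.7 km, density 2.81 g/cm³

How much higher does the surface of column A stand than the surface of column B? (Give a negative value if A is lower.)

For any compensation level in the mantle, the mantle terms cancel and isostasy reduces to e = (Σt_A − Σt_B) − (Σ(ρt)_A − Σ(ρt)_B) / ρ_m.
Σt_A = 32.84 km; Σt_B = 20.7 km; Σ(ρt)_A = 89.89; Σ(ρt)_B = 58.167 (in km·g/cm³).
e = (32.84 − 20.7) − (89.89 − 58.167) / 3.36 = 2.7 km.

2.7 km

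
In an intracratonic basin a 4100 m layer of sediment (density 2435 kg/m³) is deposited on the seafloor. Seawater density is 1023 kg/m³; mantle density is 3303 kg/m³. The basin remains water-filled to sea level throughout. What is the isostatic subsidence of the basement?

Submarine loading: the sediment displaces seawater, and the subsidence is in turn flooded, so s (ρ_m − ρ_w) = t (ρ_sed − ρ_w).
s = 4100 m × (2435 − 1023) / (3303 − 1023) = 2540 m.

2540 m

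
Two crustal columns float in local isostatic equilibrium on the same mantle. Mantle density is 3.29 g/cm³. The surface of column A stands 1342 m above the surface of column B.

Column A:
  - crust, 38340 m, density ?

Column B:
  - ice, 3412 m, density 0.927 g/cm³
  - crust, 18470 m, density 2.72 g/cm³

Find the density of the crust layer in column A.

Take the compensation level at the base of the deeper column (depth z_c below the surface of column A) and equate Σ ρ_i t_i down to z_c; mantle fills any gap and the z_c terms cancel.
Column A: 38340×ρ + (z_c − 38340)×3.29
Column B: 1342×0 + 3412×0.927 + 18470×2.72 + (z_c − 1342 − 21882)×3.29
The z_c×3.29 term appears on both sides and cancels. Collect the known terms of each column as K = Σ(ρt)_known − 3.29 × (depth of known layers): K_A = 0 − 3.29×38340 = −126138.6; K_B = 53401.324 − 3.29×(1342 + 21882) = −23005.636.
Balance: K_A + 38340×ρ = K_B, so ρ = (K_B − K_A)/38340 = 103133/38340 = 2.69 g/cm³.

2.69 g/cm³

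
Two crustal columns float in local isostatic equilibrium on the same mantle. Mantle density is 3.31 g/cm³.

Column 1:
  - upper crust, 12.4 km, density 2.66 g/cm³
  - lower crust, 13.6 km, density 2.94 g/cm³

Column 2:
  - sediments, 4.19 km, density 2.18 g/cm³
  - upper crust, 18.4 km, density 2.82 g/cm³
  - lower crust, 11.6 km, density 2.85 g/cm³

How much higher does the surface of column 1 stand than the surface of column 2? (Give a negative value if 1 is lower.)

For any compensation level in the mantle, the mantle terms cancel and isostasy reduces to e = (Σt_1 − Σt_2) − (Σ(ρt)_1 − Σ(ρt)_2) / ρ_m.
Σt_1 = 26 km; Σt_2 = 34.19 km; Σ(ρt)_1 = 72.968; Σ(ρt)_2 = 94.0822 (in km·g/cm³).
e = (26 − 34.19) − (72.968 − 94.0822) / 3.31 = −1.81 km.

−1.81 km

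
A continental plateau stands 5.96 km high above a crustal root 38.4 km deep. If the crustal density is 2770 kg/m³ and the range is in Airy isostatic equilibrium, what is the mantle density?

3200 kg/m³

Airy balance: ρ_c h = (ρ_m − ρ_c) r → ρ_m = ρ_c (1 + h/r).
ρ_m = 2770 × (1 + 5.96 km/38.4 km) = 3200 kg/m³.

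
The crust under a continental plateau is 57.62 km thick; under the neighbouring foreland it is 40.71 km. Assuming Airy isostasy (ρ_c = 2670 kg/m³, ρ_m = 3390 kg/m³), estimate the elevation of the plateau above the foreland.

Excess crust Δ = 57.62 km − 40.71 km = 16.91 km, split between elevation h and root r with h + r = Δ.
Airy balance ρ_c h = (ρ_m − ρ_c) r gives r = h ρ_c/(ρ_m − ρ_c), so h (1 + ρ_c/(ρ_m − ρ_c)) = Δ, i.e. h = Δ (ρ_m − ρ_c)/ρ_m.
h = 16.91 km × 720/3390 = 3.59 km.

3.59 km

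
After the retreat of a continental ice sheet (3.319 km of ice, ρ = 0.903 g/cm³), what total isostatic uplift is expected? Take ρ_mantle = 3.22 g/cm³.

0.931 km

Removing the load lets mantle flow back in; uplift u satisfies ρ_ice t = ρ_m u.
u = t ρ_ice/ρ_m = 3.319 km × 0.903/3.22 = 0.931 km.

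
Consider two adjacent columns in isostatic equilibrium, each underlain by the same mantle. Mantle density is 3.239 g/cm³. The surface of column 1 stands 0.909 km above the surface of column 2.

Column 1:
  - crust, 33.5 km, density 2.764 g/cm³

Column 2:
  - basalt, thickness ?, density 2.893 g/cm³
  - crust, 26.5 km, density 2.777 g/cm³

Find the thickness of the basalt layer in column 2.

Take the compensation level at the base of the deeper column (depth z_c below the surface of column 1) and equate Σ ρ_i t_i down to z_c; mantle fills any gap and the z_c terms cancel.
Column 1: 33.5×2.764 + (z_c − 33.5)×3.239
Column 2: 0.909×0 + x×2.893 + 26.5×2.777 + (z_c − 0.909 − 26.5 − x)×3.239
The z_c×3.239 term appears on both sides and cancels. Collect the known terms of each column as K = Σ(ρt)_known − 3.239 × (depth of known layers): K_1 = 92.594 − 3.239×33.5 = −15.9125; K_2 = 73.5905 − 3.239×(0.909 + 26.5) = −15.187251.
Balance: K_1 = K_2 − x×(3.239 − 2.893), so x = (K_2 − K_1)/(3.239 − 2.893) = 0.725249/0.346 = 2.1 km.

2.1 km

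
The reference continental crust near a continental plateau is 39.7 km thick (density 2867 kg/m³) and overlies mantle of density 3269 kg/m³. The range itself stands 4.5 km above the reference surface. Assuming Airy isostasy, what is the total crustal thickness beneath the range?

Root depth r = h ρ_c / (ρ_m − ρ_c) = 4.5 km × 2867 / 402 = 32.09 km.
Total thickness = T + h + r = 39.7 km + 4.5 km + 32.09 km = 76.3 km.

76.3 km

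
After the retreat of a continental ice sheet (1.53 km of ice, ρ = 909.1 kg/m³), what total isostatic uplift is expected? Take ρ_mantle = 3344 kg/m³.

Removing the load lets mantle flow back in; uplift u satisfies ρ_ice t = ρ_m u.
u = t ρ_ice/ρ_m = 1.53 km × 909.1/3344 = 0.416 km.

0.416 km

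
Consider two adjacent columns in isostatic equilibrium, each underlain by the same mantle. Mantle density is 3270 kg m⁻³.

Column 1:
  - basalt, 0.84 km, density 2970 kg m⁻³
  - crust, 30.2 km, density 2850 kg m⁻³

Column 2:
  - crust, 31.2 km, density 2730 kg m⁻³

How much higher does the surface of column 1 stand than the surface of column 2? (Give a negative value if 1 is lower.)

For any compensation level in the mantle, the mantle terms cancel and isostasy reduces to e = (Σt_1 − Σt_2) − (Σ(ρt)_1 − Σ(ρt)_2) / ρ_m.
Σt_1 = 31.04 km; Σt_2 = 31.2 km; Σ(ρt)_1 = 88564.8; Σ(ρt)_2 = 85176 (in km·kg m⁻³).
e = (31.04 − 31.2) − (88564.8 − 85176) / 3270 = −1.2 km.

−1.2 km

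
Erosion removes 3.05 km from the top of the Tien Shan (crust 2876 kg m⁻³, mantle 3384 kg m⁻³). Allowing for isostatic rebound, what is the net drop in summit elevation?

0.458 km

Rebound u = e ρ_c/ρ_m = 3.05 km × 2876/3384 = 2.592 km.
Net surface drop = e − u = 3.05 km − 2.592 km = e (ρ_m − ρ_c)/ρ_m = 0.458 km.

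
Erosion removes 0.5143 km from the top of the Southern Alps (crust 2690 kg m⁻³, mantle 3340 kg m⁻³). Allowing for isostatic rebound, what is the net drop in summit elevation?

Rebound u = e ρ_c/ρ_m = 0.5143 km × 2690/3340 = 0.4142 km.
Net surface drop = e − u = 0.5143 km − 0.4142 km = e (ρ_m − ρ_c)/ρ_m = 0.1 km.

0.1 km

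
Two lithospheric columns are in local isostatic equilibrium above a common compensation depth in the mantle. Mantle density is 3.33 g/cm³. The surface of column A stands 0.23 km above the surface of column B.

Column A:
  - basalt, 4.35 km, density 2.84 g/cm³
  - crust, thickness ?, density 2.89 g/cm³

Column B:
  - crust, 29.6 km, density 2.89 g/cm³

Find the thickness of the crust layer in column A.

26.5 km

Take the compensation level at the base of the deeper column (depth z_c below the surface of column A) and equate Σ ρ_i t_i down to z_c; mantle fills any gap and the z_c terms cancel.
Column A: 4.35×2.84 + x×2.89 + (z_c − 4.35 − x)×3.33
Column B: 0.23×0 + 29.6×2.89 + (z_c − 0.23 − 29.6)×3.33
The z_c×3.33 term appears on both sides and cancels. Collect the known terms of each column as K = Σ(ρt)_known − 3.33 × (depth of known layers): K_A = 12.354 − 3.33×4.35 = −2.1315; K_B = 85.544 − 3.33×(0.23 + 29.6) = −13.7899.
Balance: K_A − x×(3.33 − 2.89) = K_B, so x = (K_A − K_B)/(3.33 − 2.89) = 11.6584/0.44 = 26.5 km.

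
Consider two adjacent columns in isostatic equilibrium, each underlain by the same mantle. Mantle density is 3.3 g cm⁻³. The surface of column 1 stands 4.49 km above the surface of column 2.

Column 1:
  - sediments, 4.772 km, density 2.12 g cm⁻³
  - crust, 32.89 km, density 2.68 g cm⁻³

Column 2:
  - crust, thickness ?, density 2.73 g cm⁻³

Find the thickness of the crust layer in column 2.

Take the compensation level at the base of the deeper column (depth z_c below the surface of column 1) and equate Σ ρ_i t_i down to z_c; mantle fills any gap and the z_c terms cancel.
Column 1: 4.772×2.12 + 32.89×2.68 + (z_c − 37.662)×3.3
Column 2: 4.49×0 + x×2.73 + (z_c − 4.49 − 0 − x)×3.3
The z_c×3.3 term appears on both sides and cancels. Collect the known terms of each column as K = Σ(ρt)_known − 3.3 × (depth of known layers): K_1 = 98.26184 − 3.3×37.662 = −26.02276; K_2 = 0 − 3.3×(4.49 + 0) = −14.817.
Balance: K_1 = K_2 − x×(3.3 − 2.73), so x = (K_2 − K_1)/(3.3 − 2.73) = 11.2058/0.57 = 19.7 km.

19.7 km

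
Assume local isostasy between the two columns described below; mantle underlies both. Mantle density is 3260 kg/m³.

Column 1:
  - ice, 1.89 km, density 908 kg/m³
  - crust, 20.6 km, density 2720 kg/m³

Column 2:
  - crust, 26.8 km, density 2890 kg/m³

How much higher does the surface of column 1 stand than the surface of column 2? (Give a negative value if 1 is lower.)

1.73 km

For any compensation level in the mantle, the mantle terms cancel and isostasy reduces to e = (Σt_1 − Σt_2) − (Σ(ρt)_1 − Σ(ρt)_2) / ρ_m.
Σt_1 = 22.49 km; Σt_2 = 26.8 km; Σ(ρt)_1 = 57748.12; Σ(ρt)_2 = 77452 (in km·kg/m³).
e = (22.49 − 26.8) − (57748.12 − 77452) / 3260 = 1.73 km.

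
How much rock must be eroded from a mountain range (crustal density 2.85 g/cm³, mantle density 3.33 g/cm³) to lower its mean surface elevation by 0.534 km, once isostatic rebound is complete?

Net drop Δ = e − u = e − e ρ_c/ρ_m = e (ρ_m − ρ_c)/ρ_m.
e = Δ ρ_m/(ρ_m − ρ_c) = 0.534 km × 3.33/0.48 = 3.7 km.

3.7 km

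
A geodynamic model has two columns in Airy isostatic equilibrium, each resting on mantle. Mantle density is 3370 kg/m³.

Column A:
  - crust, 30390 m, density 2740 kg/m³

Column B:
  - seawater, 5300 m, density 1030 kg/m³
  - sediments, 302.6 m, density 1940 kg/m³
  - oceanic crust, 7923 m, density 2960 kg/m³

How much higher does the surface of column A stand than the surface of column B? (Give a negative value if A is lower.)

909 m

For any compensation level in the mantle, the mantle terms cancel and isostasy reduces to e = (Σt_A − Σt_B) − (Σ(ρt)_A − Σ(ρt)_B) / ρ_m.
Σt_A = 30390 m; Σt_B = 13525.6 m; Σ(ρt)_A = 83268600; Σ(ρt)_B = 29498124 (in m·kg/m³).
e = (30390 − 13525.6) − (83268600 − 29498124) / 3370 = 909 m.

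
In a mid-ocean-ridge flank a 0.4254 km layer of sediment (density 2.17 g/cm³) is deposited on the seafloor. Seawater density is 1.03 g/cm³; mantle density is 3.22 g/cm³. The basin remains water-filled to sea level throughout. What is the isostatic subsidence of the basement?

0.221 km

Submarine loading: the sediment displaces seawater, and the subsidence is in turn flooded, so s (ρ_m − ρ_w) = t (ρ_sed − ρ_w).
s = 0.4254 km × (2.17 − 1.03) / (3.22 − 1.03) = 0.221 km.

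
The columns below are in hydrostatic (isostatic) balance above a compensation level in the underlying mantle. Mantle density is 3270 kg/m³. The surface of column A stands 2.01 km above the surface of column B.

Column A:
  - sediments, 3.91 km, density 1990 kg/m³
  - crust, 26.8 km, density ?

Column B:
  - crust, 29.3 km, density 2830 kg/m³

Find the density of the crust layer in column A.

Take the compensation level at the base of the deeper column (depth z_c below the surface of column A) and equate Σ ρ_i t_i down to z_c; mantle fills any gap and the z_c terms cancel.
Column A: 3.91×1990 + 26.8×ρ + (z_c − 30.71)×3270
Column B: 2.01×0 + 29.3×2830 + (z_c − 2.01 − 29.3)×3270
The z_c×3270 term appears on both sides and cancels. Collect the known terms of each column as K = Σ(ρt)_known − 3270 × (depth of known layers): K_A = 7780.9 − 3270×30.71 = −92640.8; K_B = 82919 − 3270×(2.01 + 29.3) = −19464.7.
Balance: K_A + 26.8×ρ = K_B, so ρ = (K_B − K_A)/26.8 = 73176.1/26.8 = 2730 kg/m³.

2730 kg/m³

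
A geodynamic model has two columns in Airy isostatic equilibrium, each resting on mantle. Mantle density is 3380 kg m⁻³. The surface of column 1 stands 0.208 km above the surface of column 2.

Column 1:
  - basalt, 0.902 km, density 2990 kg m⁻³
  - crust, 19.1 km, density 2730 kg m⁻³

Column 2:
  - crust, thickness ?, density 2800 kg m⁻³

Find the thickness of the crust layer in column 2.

20.8 km

Take the compensation level at the base of the deeper column (depth z_c below the surface of column 1) and equate Σ ρ_i t_i down to z_c; mantle fills any gap and the z_c terms cancel.
Column 1: 0.902×2990 + 19.1×2730 + (z_c − 20.002)×3380
Column 2: 0.208×0 + x×2800 + (z_c − 0.208 − 0 − x)×3380
The z_c×3380 term appears on both sides and cancels. Collect the known terms of each column as K = Σ(ρt)_known − 3380 × (depth of known layers): K_1 = 54839.98 − 3380×20.002 = −12766.78; K_2 = 0 − 3380×(0.208 + 0) = −703.04.
Balance: K_1 = K_2 − x×(3380 − 2800), so x = (K_2 − K_1)/(3380 − 2800) = 12063.7/580 = 20.8 km.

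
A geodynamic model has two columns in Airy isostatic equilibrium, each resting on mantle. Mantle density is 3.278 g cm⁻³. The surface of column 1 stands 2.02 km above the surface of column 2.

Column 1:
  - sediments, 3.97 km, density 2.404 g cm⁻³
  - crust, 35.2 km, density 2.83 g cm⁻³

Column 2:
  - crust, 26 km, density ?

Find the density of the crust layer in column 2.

Take the compensation level at the base of the deeper column (depth z_c below the surface of column 1) and equate Σ ρ_i t_i down to z_c; mantle fills any gap and the z_c terms cancel.
Column 1: 3.97×2.404 + 35.2×2.83 + (z_c − 39.17)×3.278
Column 2: 2.02×0 + 26×ρ + (z_c − 2.02 − 26)×3.278
The z_c×3.278 term appears on both sides and cancels. Collect the known terms of each column as K = Σ(ρt)_known − 3.278 × (depth of known layers): K_1 = 109.15988 − 3.278×39.17 = −19.23938; K_2 = 0 − 3.278×(2.02 + 26) = −91.84956.
Balance: K_1 = K_2 + 26×ρ, so ρ = (K_1 − K_2)/26 = 72.6102/26 = 2.79 g cm⁻³.

2.79 g cm⁻³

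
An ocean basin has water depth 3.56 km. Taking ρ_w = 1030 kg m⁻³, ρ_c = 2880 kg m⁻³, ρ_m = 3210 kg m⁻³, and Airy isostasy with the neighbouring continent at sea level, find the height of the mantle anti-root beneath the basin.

20 km

By Archimedes' principle applied to the lithosphere: replacing crust with seawater at the top is compensated by replacing crust with mantle at the base: d (ρ_c − ρ_w) = a (ρ_m − ρ_c).
a = d (ρ_c − ρ_w)/(ρ_m − ρ_c) = 3.56 km × 1850/330 = 20 km.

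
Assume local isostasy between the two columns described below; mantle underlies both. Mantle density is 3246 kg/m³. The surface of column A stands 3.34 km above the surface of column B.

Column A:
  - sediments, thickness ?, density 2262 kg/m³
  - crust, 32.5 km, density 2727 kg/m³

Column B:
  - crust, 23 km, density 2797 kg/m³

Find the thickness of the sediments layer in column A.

4.37 km

Take the compensation level at the base of the deeper column (depth z_c below the surface of column A) and equate Σ ρ_i t_i down to z_c; mantle fills any gap and the z_c terms cancel.
Column A: x×2262 + 32.5×2727 + (z_c − 32.5 − x)×3246
Column B: 3.34×0 + 23×2797 + (z_c − 3.34 − 23)×3246
The z_c×3246 term appears on both sides and cancels. Collect the known terms of each column as K = Σ(ρt)_known − 3246 × (depth of known layers): K_A = 88627.5 − 3246×32.5 = −16867.5; K_B = 64331 − 3246×(3.34 + 23) = −21168.64.
Balance: K_A − x×(3246 − 2262) = K_B, so x = (K_A − K_B)/(3246 − 2262) = 4301.14/984 = 4.37 km.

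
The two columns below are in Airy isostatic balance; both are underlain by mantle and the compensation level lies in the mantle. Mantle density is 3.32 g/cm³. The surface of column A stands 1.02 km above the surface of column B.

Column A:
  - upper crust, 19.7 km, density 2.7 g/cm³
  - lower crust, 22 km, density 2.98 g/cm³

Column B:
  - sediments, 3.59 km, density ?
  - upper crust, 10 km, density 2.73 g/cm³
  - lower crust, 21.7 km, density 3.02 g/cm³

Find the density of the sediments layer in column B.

Take the compensation level at the base of the deeper column (depth z_c below the surface of column A) and equate Σ ρ_i t_i down to z_c; mantle fills any gap and the z_c terms cancel.
Column A: 19.7×2.7 + 22×2.98 + (z_c − 41.7)×3.32
Column B: 1.02×0 + 3.59×ρ + 10×2.73 + 21.7×3.02 + (z_c − 1.02 − 35.29)×3.32
The z_c×3.32 term appears on both sides and cancels. Collect the known terms of each column as K = Σ(ρt)_known − 3.32 × (depth of known layers): K_A = 118.75 − 3.32×41.7 = −19.694; K_B = 92.834 − 3.32×(1.02 + 35.29) = −27.7152.
Balance: K_A = K_B + 3.59×ρ, so ρ = (K_A − K_B)/3.59 = 8.0212/3.59 = 2.23 g/cm³.

2.23 g/cm³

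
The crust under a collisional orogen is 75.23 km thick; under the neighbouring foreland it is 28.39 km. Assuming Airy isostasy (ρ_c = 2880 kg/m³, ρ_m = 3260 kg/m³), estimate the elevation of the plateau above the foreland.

Excess crust Δ = 75.23 km − 28.39 km = 46.84 km, split between elevation h and root r with h + r = Δ.
Airy balance ρ_c h = (ρ_m − ρ_c) r gives r = h ρ_c/(ρ_m − ρ_c), so h (1 + ρ_c/(ρ_m − ρ_c)) = Δ, i.e. h = Δ (ρ_m − ρ_c)/ρ_m.
h = 46.84 km × 380/3260 = 5.46 km.

5.46 km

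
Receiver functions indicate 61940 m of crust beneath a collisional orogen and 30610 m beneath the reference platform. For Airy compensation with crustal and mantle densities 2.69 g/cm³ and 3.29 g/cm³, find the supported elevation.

5710 m

Excess crust Δ = 61940 m − 30610 m = 31330 m, split between elevation h and root r with h + r = Δ.
Airy balance ρ_c h = (ρ_m − ρ_c) r gives r = h ρ_c/(ρ_m − ρ_c), so h (1 + ρ_c/(ρ_m − ρ_c)) = Δ, i.e. h = Δ (ρ_m − ρ_c)/ρ_m.
h = 31330 m × 0.6/3.29 = 5710 m.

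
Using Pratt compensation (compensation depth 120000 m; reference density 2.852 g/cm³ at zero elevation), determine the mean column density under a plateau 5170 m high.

2.73 g/cm³

Pratt balance: ρ_ref D = ρ (D + h).
ρ = ρ_ref D/(D + h) = 2.852 × 120000 m/(120000 m + 5170 m) = 2.73 g/cm³.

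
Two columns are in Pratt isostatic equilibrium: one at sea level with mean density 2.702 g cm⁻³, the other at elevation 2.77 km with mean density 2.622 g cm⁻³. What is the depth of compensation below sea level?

90.8 km

ρ_ref D = ρ (D + h) → D (ρ_ref − ρ) = ρ h.
D = ρ h/(ρ_ref − ρ) = 2.622 × 2.77 km/(2.702 − 2.622) = 90.8 km.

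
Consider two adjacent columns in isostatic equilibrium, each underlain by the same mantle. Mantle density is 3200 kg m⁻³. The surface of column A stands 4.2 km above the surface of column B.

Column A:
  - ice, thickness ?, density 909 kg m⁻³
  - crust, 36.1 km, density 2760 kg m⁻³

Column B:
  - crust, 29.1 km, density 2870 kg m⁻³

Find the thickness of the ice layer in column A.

Take the compensation level at the base of the deeper column (depth z_c below the surface of column A) and equate Σ ρ_i t_i down to z_c; mantle fills any gap and the z_c terms cancel.
Column A: x×909 + 36.1×2760 + (z_c − 36.1 − x)×3200
Column B: 4.2×0 + 29.1×2870 + (z_c − 4.2 − 29.1)×3200
The z_c×3200 term appears on both sides and cancels. Collect the known terms of each column as K = Σ(ρt)_known − 3200 × (depth of known layers): K_A = 99636 − 3200×36.1 = −15884; K_B = 83517 − 3200×(4.2 + 29.1) = −23043.
Balance: K_A − x×(3200 − 909) = K_B, so x = (K_A − K_B)/(3200 − 909) = 7159/2291 = 3.12 km.

3.12 km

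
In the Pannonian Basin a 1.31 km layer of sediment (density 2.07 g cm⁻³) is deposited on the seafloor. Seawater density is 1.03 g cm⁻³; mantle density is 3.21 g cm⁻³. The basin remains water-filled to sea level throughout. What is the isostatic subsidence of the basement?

Submarine loading: the sediment displaces seawater, and the subsidence is in turn flooded, so s (ρ_m − ρ_w) = t (ρ_sed − ρ_w).
s = 1.31 km × (2.07 − 1.03) / (3.21 − 1.03) = 0.625 km.

0.625 km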